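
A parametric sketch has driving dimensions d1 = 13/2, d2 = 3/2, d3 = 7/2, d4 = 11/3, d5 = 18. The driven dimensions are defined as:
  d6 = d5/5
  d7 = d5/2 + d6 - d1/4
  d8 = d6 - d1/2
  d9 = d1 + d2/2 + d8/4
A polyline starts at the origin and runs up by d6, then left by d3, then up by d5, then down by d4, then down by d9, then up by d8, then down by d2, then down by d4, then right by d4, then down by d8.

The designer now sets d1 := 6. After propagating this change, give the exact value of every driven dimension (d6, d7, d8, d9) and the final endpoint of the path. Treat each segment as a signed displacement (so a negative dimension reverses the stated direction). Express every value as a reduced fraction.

Apply edit: d1 := 6
  d6 = d5/5 = 18/5
  d7 = d5/2 + d6 - d1/4 = 111/10
  d8 = d6 - d1/2 = 3/5
  d9 = d1 + d2/2 + d8/4 = 69/10
Walk from origin (0, 0):
  seg 1: up by d6 = 18/5 → (0, 18/5)
  seg 2: left by d3 = 7/2 → (-7/2, 18/5)
  seg 3: up by d5 = 18 → (-7/2, 108/5)
  seg 4: down by d4 = 11/3 → (-7/2, 269/15)
  seg 5: down by d9 = 69/10 → (-7/2, 331/30)
  seg 6: up by d8 = 3/5 → (-7/2, 349/30)
  seg 7: down by d2 = 3/2 → (-7/2, 152/15)
  seg 8: down by d4 = 11/3 → (-7/2, 97/15)
  seg 9: right by d4 = 11/3 → (1/6, 97/15)
  seg 10: down by d8 = 3/5 → (1/6, 88/15)

d6 = 18/5
d7 = 111/10
d8 = 3/5
d9 = 69/10
endpoint = (1/6, 88/15)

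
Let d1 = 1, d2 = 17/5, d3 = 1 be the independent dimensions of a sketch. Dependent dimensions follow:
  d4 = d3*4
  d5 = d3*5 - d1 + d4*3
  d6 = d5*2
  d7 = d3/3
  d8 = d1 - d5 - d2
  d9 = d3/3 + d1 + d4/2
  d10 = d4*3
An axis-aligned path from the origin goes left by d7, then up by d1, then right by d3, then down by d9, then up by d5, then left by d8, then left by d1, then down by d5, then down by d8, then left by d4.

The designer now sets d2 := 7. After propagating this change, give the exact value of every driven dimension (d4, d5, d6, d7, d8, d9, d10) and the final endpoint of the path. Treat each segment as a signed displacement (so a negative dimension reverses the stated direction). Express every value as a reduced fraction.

Apply edit: d2 := 7
  d4 = d3*4 = 4
  d5 = d3*5 - d1 + d4*3 = 16
  d6 = d5*2 = 32
  d7 = d3/3 = 1/3
  d8 = d1 - d5 - d2 = -22
  d9 = d3/3 + d1 + d4/2 = 10/3
  d10 = d4*3 = 12
Walk from origin (0, 0):
  seg 1: left by d7 = 1/3 → (-1/3, 0)
  seg 2: up by d1 = 1 → (-1/3, 1)
  seg 3: right by d3 = 1 → (2/3, 1)
  seg 4: down by d9 = 10/3 → (2/3, -7/3)
  seg 5: up by d5 = 16 → (2/3, 41/3)
  seg 6: left by d8 = -22 → (68/3, 41/3)
  seg 7: left by d1 = 1 → (65/3, 41/3)
  seg 8: down by d5 = 16 → (65/3, -7/3)
  seg 9: down by d8 = -22 → (65/3, 59/3)
  seg 10: left by d4 = 4 → (53/3, 59/3)

d4 = 4
d5 = 16
d6 = 32
d7 = 1/3
d8 = -22
d9 = 10/3
d10 = 12
endpoint = (53/3, 59/3)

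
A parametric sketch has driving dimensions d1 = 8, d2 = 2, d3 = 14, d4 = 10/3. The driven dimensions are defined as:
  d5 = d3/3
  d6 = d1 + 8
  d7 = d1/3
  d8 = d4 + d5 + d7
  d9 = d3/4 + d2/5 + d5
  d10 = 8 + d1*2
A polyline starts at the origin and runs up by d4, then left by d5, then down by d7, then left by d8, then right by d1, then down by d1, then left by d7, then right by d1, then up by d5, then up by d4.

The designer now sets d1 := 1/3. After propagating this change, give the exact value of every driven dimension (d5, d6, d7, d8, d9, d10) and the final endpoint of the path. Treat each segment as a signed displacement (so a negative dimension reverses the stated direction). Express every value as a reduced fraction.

Apply edit: d1 := 1/3
  d5 = d3/3 = 14/3
  d6 = d1 + 8 = 25/3
  d7 = d1/3 = 1/9
  d8 = d4 + d5 + d7 = 73/9
  d9 = d3/4 + d2/5 + d5 = 257/30
  d10 = 8 + d1*2 = 26/3
Walk from origin (0, 0):
  seg 1: up by d4 = 10/3 → (0, 10/3)
  seg 2: left by d5 = 14/3 → (-14/3, 10/3)
  seg 3: down by d7 = 1/9 → (-14/3, 29/9)
  seg 4: left by d8 = 73/9 → (-115/9, 29/9)
  seg 5: right by d1 = 1/3 → (-112/9, 29/9)
  seg 6: down by d1 = 1/3 → (-112/9, 26/9)
  seg 7: left by d7 = 1/9 → (-113/9, 26/9)
  seg 8: right by d1 = 1/3 → (-110/9, 26/9)
  seg 9: up by d5 = 14/3 → (-110/9, 68/9)
  seg 10: up by d4 = 10/3 → (-110/9, 98/9)

d5 = 14/3
d6 = 25/3
d7 = 1/9
d8 = 73/9
d9 = 257/30
d10 = 26/3
endpoint = (-110/9, 98/9)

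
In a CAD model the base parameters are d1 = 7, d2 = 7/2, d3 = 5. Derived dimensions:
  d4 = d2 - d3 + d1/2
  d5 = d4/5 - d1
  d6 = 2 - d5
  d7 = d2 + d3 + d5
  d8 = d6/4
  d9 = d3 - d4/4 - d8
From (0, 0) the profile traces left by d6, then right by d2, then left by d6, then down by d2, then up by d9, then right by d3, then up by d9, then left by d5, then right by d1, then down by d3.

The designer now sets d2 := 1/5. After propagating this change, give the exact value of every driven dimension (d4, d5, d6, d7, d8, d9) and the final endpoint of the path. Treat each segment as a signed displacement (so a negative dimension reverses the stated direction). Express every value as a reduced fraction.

d4 = -13/10
d5 = -363/50
d6 = 463/50
d7 = -103/50
d8 = 463/200
d9 = 301/100
endpoint = (47/50, 41/50)

Apply edit: d2 := 1/5
  d4 = d2 - d3 + d1/2 = -13/10
  d5 = d4/5 - d1 = -363/50
  d6 = 2 - d5 = 463/50
  d7 = d2 + d3 + d5 = -103/50
  d8 = d6/4 = 463/200
  d9 = d3 - d4/4 - d8 = 301/100
Walk from origin (0, 0):
  seg 1: left by d6 = 463/50 → (-463/50, 0)
  seg 2: right by d2 = 1/5 → (-453/50, 0)
  seg 3: left by d6 = 463/50 → (-458/25, 0)
  seg 4: down by d2 = 1/5 → (-458/25, -1/5)
  seg 5: up by d9 = 301/100 → (-458/25, 281/100)
  seg 6: right by d3 = 5 → (-333/25, 281/100)
  seg 7: up by d9 = 301/100 → (-333/25, 291/50)
  seg 8: left by d5 = -363/50 → (-303/50, 291/50)
  seg 9: right by d1 = 7 → (47/50, 291/50)
  seg 10: down by d3 = 5 → (47/50, 41/50)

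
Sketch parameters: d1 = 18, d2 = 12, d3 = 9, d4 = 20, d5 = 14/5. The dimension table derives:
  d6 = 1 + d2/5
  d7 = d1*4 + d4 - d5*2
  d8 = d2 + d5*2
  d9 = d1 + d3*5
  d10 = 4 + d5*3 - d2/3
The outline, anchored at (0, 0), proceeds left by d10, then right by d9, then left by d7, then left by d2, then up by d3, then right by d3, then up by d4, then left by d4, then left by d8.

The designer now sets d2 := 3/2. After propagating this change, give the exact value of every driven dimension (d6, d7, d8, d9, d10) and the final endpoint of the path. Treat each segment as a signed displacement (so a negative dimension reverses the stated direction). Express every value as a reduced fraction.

d6 = 13/10
d7 = 432/5
d8 = 71/10
d9 = 63
d10 = 119/10
endpoint = (-549/10, 29)

Apply edit: d2 := 3/2
  d6 = 1 + d2/5 = 13/10
  d7 = d1*4 + d4 - d5*2 = 432/5
  d8 = d2 + d5*2 = 71/10
  d9 = d1 + d3*5 = 63
  d10 = 4 + d5*3 - d2/3 = 119/10
Walk from origin (0, 0):
  seg 1: left by d10 = 119/10 → (-119/10, 0)
  seg 2: right by d9 = 63 → (511/10, 0)
  seg 3: left by d7 = 432/5 → (-353/10, 0)
  seg 4: left by d2 = 3/2 → (-184/5, 0)
  seg 5: up by d3 = 9 → (-184/5, 9)
  seg 6: right by d3 = 9 → (-139/5, 9)
  seg 7: up by d4 = 20 → (-139/5, 29)
  seg 8: left by d4 = 20 → (-239/5, 29)
  seg 9: left by d8 = 71/10 → (-549/10, 29)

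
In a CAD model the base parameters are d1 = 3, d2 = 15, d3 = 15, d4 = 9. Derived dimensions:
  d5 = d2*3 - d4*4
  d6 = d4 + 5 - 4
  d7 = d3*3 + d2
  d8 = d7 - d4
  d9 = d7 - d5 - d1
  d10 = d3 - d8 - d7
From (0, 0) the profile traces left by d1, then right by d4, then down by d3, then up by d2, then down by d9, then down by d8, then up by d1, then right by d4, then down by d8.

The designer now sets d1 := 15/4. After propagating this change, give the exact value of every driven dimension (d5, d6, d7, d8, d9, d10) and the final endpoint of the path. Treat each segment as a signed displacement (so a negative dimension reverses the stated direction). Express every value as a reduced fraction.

Apply edit: d1 := 15/4
  d5 = d2*3 - d4*4 = 9
  d6 = d4 + 5 - 4 = 10
  d7 = d3*3 + d2 = 60
  d8 = d7 - d4 = 51
  d9 = d7 - d5 - d1 = 189/4
  d10 = d3 - d8 - d7 = -96
Walk from origin (0, 0):
  seg 1: left by d1 = 15/4 → (-15/4, 0)
  seg 2: right by d4 = 9 → (21/4, 0)
  seg 3: down by d3 = 15 → (21/4, -15)
  seg 4: up by d2 = 15 → (21/4, 0)
  seg 5: down by d9 = 189/4 → (21/4, -189/4)
  seg 6: down by d8 = 51 → (21/4, -393/4)
  seg 7: up by d1 = 15/4 → (21/4, -189/2)
  seg 8: right by d4 = 9 → (57/4, -189/2)
  seg 9: down by d8 = 51 → (57/4, -291/2)

d5 = 9
d6 = 10
d7 = 60
d8 = 51
d9 = 189/4
d10 = -96
endpoint = (57/4, -291/2)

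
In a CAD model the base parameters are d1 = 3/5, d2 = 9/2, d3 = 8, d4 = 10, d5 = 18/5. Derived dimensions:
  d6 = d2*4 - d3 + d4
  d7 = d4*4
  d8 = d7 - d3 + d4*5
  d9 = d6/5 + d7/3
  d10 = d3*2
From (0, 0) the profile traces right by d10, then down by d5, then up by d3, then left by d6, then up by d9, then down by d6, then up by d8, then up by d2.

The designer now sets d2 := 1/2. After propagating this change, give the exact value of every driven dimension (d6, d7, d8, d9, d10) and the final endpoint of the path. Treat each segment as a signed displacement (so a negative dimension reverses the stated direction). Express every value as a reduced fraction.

d6 = 4
d7 = 40
d8 = 82
d9 = 212/15
d10 = 16
endpoint = (12, 2911/30)

Apply edit: d2 := 1/2
  d6 = d2*4 - d3 + d4 = 4
  d7 = d4*4 = 40
  d8 = d7 - d3 + d4*5 = 82
  d9 = d6/5 + d7/3 = 212/15
  d10 = d3*2 = 16
Walk from origin (0, 0):
  seg 1: right by d10 = 16 → (16, 0)
  seg 2: down by d5 = 18/5 → (16, -18/5)
  seg 3: up by d3 = 8 → (16, 22/5)
  seg 4: left by d6 = 4 → (12, 22/5)
  seg 5: up by d9 = 212/15 → (12, 278/15)
  seg 6: down by d6 = 4 → (12, 218/15)
  seg 7: up by d8 = 82 → (12, 1448/15)
  seg 8: up by d2 = 1/2 → (12, 2911/30)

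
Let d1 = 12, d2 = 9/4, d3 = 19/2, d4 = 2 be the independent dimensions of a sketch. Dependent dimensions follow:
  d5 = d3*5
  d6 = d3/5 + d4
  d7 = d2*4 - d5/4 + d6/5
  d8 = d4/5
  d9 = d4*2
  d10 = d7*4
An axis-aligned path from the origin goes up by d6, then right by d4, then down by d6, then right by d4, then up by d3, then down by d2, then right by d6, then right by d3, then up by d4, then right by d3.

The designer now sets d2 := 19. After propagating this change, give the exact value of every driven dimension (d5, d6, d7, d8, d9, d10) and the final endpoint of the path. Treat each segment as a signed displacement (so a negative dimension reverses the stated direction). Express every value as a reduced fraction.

d5 = 95/2
d6 = 39/10
d7 = 12981/200
d8 = 2/5
d9 = 4
d10 = 12981/50
endpoint = (269/10, -15/2)

Apply edit: d2 := 19
  d5 = d3*5 = 95/2
  d6 = d3/5 + d4 = 39/10
  d7 = d2*4 - d5/4 + d6/5 = 12981/200
  d8 = d4/5 = 2/5
  d9 = d4*2 = 4
  d10 = d7*4 = 12981/50
Walk from origin (0, 0):
  seg 1: up by d6 = 39/10 → (0, 39/10)
  seg 2: right by d4 = 2 → (2, 39/10)
  seg 3: down by d6 = 39/10 → (2, 0)
  seg 4: right by d4 = 2 → (4, 0)
  seg 5: up by d3 = 19/2 → (4, 19/2)
  seg 6: down by d2 = 19 → (4, -19/2)
  seg 7: right by d6 = 39/10 → (79/10, -19/2)
  seg 8: right by d3 = 19/2 → (87/5, -19/2)
  seg 9: up by d4 = 2 → (87/5, -15/2)
  seg 10: right by d3 = 19/2 → (269/10, -15/2)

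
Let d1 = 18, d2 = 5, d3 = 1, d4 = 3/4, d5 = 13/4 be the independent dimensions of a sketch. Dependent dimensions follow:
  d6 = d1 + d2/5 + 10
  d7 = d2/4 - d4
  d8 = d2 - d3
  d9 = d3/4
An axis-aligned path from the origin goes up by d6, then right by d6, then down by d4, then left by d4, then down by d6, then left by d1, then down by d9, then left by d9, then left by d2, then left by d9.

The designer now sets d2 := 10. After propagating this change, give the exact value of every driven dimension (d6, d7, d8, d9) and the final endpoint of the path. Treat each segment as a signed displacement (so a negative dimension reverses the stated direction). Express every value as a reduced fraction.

d6 = 30
d7 = 7/4
d8 = 9
d9 = 1/4
endpoint = (3/4, -1)

Apply edit: d2 := 10
  d6 = d1 + d2/5 + 10 = 30
  d7 = d2/4 - d4 = 7/4
  d8 = d2 - d3 = 9
  d9 = d3/4 = 1/4
Walk from origin (0, 0):
  seg 1: up by d6 = 30 → (0, 30)
  seg 2: right by d6 = 30 → (30, 30)
  seg 3: down by d4 = 3/4 → (30, 117/4)
  seg 4: left by d4 = 3/4 → (117/4, 117/4)
  seg 5: down by d6 = 30 → (117/4, -3/4)
  seg 6: left by d1 = 18 → (45/4, -3/4)
  seg 7: down by d9 = 1/4 → (45/4, -1)
  seg 8: left by d9 = 1/4 → (11, -1)
  seg 9: left by d2 = 10 → (1, -1)
  seg 10: left by d9 = 1/4 → (3/4, -1)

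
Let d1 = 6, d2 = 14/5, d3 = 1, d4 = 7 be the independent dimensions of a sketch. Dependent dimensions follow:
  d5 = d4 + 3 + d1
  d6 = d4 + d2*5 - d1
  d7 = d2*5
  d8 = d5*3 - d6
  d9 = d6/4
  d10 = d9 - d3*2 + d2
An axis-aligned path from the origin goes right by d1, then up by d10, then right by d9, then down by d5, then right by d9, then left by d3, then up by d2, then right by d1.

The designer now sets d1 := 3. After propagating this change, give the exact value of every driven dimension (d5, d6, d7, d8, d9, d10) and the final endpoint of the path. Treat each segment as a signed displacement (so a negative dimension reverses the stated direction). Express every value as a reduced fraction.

d5 = 13
d6 = 18
d7 = 14
d8 = 21
d9 = 9/2
d10 = 53/10
endpoint = (14, -49/10)

Apply edit: d1 := 3
  d5 = d4 + 3 + d1 = 13
  d6 = d4 + d2*5 - d1 = 18
  d7 = d2*5 = 14
  d8 = d5*3 - d6 = 21
  d9 = d6/4 = 9/2
  d10 = d9 - d3*2 + d2 = 53/10
Walk from origin (0, 0):
  seg 1: right by d1 = 3 → (3, 0)
  seg 2: up by d10 = 53/10 → (3, 53/10)
  seg 3: right by d9 = 9/2 → (15/2, 53/10)
  seg 4: down by d5 = 13 → (15/2, -77/10)
  seg 5: right by d9 = 9/2 → (12, -77/10)
  seg 6: left by d3 = 1 → (11, -77/10)
  seg 7: up by d2 = 14/5 → (11, -49/10)
  seg 8: right by d1 = 3 → (14, -49/10)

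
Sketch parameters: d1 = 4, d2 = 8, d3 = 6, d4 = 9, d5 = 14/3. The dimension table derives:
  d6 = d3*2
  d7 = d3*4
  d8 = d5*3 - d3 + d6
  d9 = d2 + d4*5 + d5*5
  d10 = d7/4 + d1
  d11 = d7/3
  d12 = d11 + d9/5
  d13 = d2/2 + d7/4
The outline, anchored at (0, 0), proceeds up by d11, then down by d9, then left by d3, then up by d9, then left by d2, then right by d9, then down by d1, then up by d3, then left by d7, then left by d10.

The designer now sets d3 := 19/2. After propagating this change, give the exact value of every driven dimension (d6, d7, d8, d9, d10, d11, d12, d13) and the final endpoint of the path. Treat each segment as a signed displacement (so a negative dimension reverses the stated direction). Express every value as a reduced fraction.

d6 = 19
d7 = 38
d8 = 47/2
d9 = 229/3
d10 = 27/2
d11 = 38/3
d12 = 419/15
d13 = 27/2
endpoint = (22/3, 109/6)

Apply edit: d3 := 19/2
  d6 = d3*2 = 19
  d7 = d3*4 = 38
  d8 = d5*3 - d3 + d6 = 47/2
  d9 = d2 + d4*5 + d5*5 = 229/3
  d10 = d7/4 + d1 = 27/2
  d11 = d7/3 = 38/3
  d12 = d11 + d9/5 = 419/15
  d13 = d2/2 + d7/4 = 27/2
Walk from origin (0, 0):
  seg 1: up by d11 = 38/3 → (0, 38/3)
  seg 2: down by d9 = 229/3 → (0, -191/3)
  seg 3: left by d3 = 19/2 → (-19/2, -191/3)
  seg 4: up by d9 = 229/3 → (-19/2, 38/3)
  seg 5: left by d2 = 8 → (-35/2, 38/3)
  seg 6: right by d9 = 229/3 → (353/6, 38/3)
  seg 7: down by d1 = 4 → (353/6, 26/3)
  seg 8: up by d3 = 19/2 → (353/6, 109/6)
  seg 9: left by d7 = 38 → (125/6, 109/6)
  seg 10: left by d10 = 27/2 → (22/3, 109/6)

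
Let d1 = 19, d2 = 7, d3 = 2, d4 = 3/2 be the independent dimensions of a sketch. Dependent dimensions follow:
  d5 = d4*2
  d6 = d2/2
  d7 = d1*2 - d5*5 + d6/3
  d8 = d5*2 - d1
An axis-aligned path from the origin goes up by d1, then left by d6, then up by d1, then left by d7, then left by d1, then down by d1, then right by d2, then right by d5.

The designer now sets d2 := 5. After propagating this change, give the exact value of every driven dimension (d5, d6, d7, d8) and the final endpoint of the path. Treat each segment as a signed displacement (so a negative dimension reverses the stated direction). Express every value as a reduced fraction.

d5 = 3
d6 = 5/2
d7 = 143/6
d8 = -13
endpoint = (-112/3, 19)

Apply edit: d2 := 5
  d5 = d4*2 = 3
  d6 = d2/2 = 5/2
  d7 = d1*2 - d5*5 + d6/3 = 143/6
  d8 = d5*2 - d1 = -13
Walk from origin (0, 0):
  seg 1: up by d1 = 19 → (0, 19)
  seg 2: left by d6 = 5/2 → (-5/2, 19)
  seg 3: up by d1 = 19 → (-5/2, 38)
  seg 4: left by d7 = 143/6 → (-79/3, 38)
  seg 5: left by d1 = 19 → (-136/3, 38)
  seg 6: down by d1 = 19 → (-136/3, 19)
  seg 7: right by d2 = 5 → (-121/3, 19)
  seg 8: right by d5 = 3 → (-112/3, 19)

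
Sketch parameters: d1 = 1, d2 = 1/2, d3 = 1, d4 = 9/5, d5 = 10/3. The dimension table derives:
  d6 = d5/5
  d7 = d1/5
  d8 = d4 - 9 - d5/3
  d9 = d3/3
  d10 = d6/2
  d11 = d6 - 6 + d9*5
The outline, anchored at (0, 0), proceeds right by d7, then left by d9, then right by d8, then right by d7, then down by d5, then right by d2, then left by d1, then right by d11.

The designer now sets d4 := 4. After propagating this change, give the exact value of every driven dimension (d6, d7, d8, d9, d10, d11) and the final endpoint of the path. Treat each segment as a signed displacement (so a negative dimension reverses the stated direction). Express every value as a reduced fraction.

d6 = 2/3
d7 = 1/5
d8 = -55/9
d9 = 1/3
d10 = 1/3
d11 = -11/3
endpoint = (-919/90, -10/3)

Apply edit: d4 := 4
  d6 = d5/5 = 2/3
  d7 = d1/5 = 1/5
  d8 = d4 - 9 - d5/3 = -55/9
  d9 = d3/3 = 1/3
  d10 = d6/2 = 1/3
  d11 = d6 - 6 + d9*5 = -11/3
Walk from origin (0, 0):
  seg 1: right by d7 = 1/5 → (1/5, 0)
  seg 2: left by d9 = 1/3 → (-2/15, 0)
  seg 3: right by d8 = -55/9 → (-281/45, 0)
  seg 4: right by d7 = 1/5 → (-272/45, 0)
  seg 5: down by d5 = 10/3 → (-272/45, -10/3)
  seg 6: right by d2 = 1/2 → (-499/90, -10/3)
  seg 7: left by d1 = 1 → (-589/90, -10/3)
  seg 8: right by d11 = -11/3 → (-919/90, -10/3)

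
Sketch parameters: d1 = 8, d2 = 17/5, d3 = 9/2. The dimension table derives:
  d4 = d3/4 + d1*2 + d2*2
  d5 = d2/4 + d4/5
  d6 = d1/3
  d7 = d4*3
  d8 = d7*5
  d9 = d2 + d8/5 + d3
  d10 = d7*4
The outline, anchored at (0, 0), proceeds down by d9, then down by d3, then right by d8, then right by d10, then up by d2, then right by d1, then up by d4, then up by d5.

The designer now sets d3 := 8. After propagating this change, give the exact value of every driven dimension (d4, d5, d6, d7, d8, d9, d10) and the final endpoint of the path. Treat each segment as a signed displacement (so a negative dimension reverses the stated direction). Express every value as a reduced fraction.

Apply edit: d3 := 8
  d4 = d3/4 + d1*2 + d2*2 = 124/5
  d5 = d2/4 + d4/5 = 581/100
  d6 = d1/3 = 8/3
  d7 = d4*3 = 372/5
  d8 = d7*5 = 372
  d9 = d2 + d8/5 + d3 = 429/5
  d10 = d7*4 = 1488/5
Walk from origin (0, 0):
  seg 1: down by d9 = 429/5 → (0, -429/5)
  seg 2: down by d3 = 8 → (0, -469/5)
  seg 3: right by d8 = 372 → (372, -469/5)
  seg 4: right by d10 = 1488/5 → (3348/5, -469/5)
  seg 5: up by d2 = 17/5 → (3348/5, -452/5)
  seg 6: right by d1 = 8 → (3388/5, -452/5)
  seg 7: up by d4 = 124/5 → (3388/5, -328/5)
  seg 8: up by d5 = 581/100 → (3388/5, -5979/100)

d4 = 124/5
d5 = 581/100
d6 = 8/3
d7 = 372/5
d8 = 372
d9 = 429/5
d10 = 1488/5
endpoint = (3388/5, -5979/100)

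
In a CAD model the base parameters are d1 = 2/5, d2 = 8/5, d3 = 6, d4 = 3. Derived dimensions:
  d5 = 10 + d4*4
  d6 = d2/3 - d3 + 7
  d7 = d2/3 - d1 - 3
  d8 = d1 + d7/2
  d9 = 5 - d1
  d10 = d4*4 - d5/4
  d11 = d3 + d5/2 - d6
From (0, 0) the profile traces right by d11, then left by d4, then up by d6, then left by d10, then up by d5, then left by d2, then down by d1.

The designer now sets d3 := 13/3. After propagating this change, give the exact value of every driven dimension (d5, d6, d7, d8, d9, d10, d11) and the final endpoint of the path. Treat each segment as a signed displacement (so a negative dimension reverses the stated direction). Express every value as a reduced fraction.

Apply edit: d3 := 13/3
  d5 = 10 + d4*4 = 22
  d6 = d2/3 - d3 + 7 = 16/5
  d7 = d2/3 - d1 - 3 = -43/15
  d8 = d1 + d7/2 = -31/30
  d9 = 5 - d1 = 23/5
  d10 = d4*4 - d5/4 = 13/2
  d11 = d3 + d5/2 - d6 = 182/15
Walk from origin (0, 0):
  seg 1: right by d11 = 182/15 → (182/15, 0)
  seg 2: left by d4 = 3 → (137/15, 0)
  seg 3: up by d6 = 16/5 → (137/15, 16/5)
  seg 4: left by d10 = 13/2 → (79/30, 16/5)
  seg 5: up by d5 = 22 → (79/30, 126/5)
  seg 6: left by d2 = 8/5 → (31/30, 126/5)
  seg 7: down by d1 = 2/5 → (31/30, 124/5)

d5 = 22
d6 = 16/5
d7 = -43/15
d8 = -31/30
d9 = 23/5
d10 = 13/2
d11 = 182/15
endpoint = (31/30, 124/5)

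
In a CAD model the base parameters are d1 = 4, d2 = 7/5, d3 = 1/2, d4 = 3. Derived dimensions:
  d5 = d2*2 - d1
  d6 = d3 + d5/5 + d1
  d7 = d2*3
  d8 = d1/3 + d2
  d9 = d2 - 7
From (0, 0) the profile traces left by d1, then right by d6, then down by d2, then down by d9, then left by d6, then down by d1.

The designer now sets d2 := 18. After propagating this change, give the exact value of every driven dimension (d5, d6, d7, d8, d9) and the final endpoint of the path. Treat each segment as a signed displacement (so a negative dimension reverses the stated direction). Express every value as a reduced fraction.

Apply edit: d2 := 18
  d5 = d2*2 - d1 = 32
  d6 = d3 + d5/5 + d1 = 109/10
  d7 = d2*3 = 54
  d8 = d1/3 + d2 = 58/3
  d9 = d2 - 7 = 11
Walk from origin (0, 0):
  seg 1: left by d1 = 4 → (-4, 0)
  seg 2: right by d6 = 109/10 → (69/10, 0)
  seg 3: down by d2 = 18 → (69/10, -18)
  seg 4: down by d9 = 11 → (69/10, -29)
  seg 5: left by d6 = 109/10 → (-4, -29)
  seg 6: down by d1 = 4 → (-4, -33)

d5 = 32
d6 = 109/10
d7 = 54
d8 = 58/3
d9 = 11
endpoint = (-4, -33)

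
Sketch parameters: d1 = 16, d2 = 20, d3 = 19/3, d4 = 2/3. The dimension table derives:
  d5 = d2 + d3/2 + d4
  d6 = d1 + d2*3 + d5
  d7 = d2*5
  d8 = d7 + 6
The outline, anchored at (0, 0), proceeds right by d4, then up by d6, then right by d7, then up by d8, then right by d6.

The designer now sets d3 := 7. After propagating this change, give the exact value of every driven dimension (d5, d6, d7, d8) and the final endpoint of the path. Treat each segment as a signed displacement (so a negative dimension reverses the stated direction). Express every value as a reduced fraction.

d5 = 145/6
d6 = 601/6
d7 = 100
d8 = 106
endpoint = (1205/6, 1237/6)

Apply edit: d3 := 7
  d5 = d2 + d3/2 + d4 = 145/6
  d6 = d1 + d2*3 + d5 = 601/6
  d7 = d2*5 = 100
  d8 = d7 + 6 = 106
Walk from origin (0, 0):
  seg 1: right by d4 = 2/3 → (2/3, 0)
  seg 2: up by d6 = 601/6 → (2/3, 601/6)
  seg 3: right by d7 = 100 → (302/3, 601/6)
  seg 4: up by d8 = 106 → (302/3, 1237/6)
  seg 5: right by d6 = 601/6 → (1205/6, 1237/6)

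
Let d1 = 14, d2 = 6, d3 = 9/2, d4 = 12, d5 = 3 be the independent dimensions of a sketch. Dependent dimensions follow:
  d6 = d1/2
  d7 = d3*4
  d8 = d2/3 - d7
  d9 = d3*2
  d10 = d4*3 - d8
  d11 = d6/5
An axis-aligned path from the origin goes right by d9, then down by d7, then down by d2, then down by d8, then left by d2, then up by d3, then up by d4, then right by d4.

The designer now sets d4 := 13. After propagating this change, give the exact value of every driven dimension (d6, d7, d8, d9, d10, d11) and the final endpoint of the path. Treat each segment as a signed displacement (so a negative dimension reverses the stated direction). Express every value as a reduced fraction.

d6 = 7
d7 = 18
d8 = -16
d9 = 9
d10 = 55
d11 = 7/5
endpoint = (16, 19/2)

Apply edit: d4 := 13
  d6 = d1/2 = 7
  d7 = d3*4 = 18
  d8 = d2/3 - d7 = -16
  d9 = d3*2 = 9
  d10 = d4*3 - d8 = 55
  d11 = d6/5 = 7/5
Walk from origin (0, 0):
  seg 1: right by d9 = 9 → (9, 0)
  seg 2: down by d7 = 18 → (9, -18)
  seg 3: down by d2 = 6 → (9, -24)
  seg 4: down by d8 = -16 → (9, -8)
  seg 5: left by d2 = 6 → (3, -8)
  seg 6: up by d3 = 9/2 → (3, -7/2)
  seg 7: up by d4 = 13 → (3, 19/2)
  seg 8: right by d4 = 13 → (16, 19/2)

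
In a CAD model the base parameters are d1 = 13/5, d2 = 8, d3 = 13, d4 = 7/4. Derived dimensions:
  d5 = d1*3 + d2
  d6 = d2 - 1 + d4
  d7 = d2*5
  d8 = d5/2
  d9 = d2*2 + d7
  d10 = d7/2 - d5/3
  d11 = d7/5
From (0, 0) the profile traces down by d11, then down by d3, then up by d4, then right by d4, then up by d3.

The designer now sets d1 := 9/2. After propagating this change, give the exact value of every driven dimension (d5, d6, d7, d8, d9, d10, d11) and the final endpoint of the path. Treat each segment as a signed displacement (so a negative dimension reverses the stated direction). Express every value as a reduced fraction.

Apply edit: d1 := 9/2
  d5 = d1*3 + d2 = 43/2
  d6 = d2 - 1 + d4 = 35/4
  d7 = d2*5 = 40
  d8 = d5/2 = 43/4
  d9 = d2*2 + d7 = 56
  d10 = d7/2 - d5/3 = 77/6
  d11 = d7/5 = 8
Walk from origin (0, 0):
  seg 1: down by d11 = 8 → (0, -8)
  seg 2: down by d3 = 13 → (0, -21)
  seg 3: up by d4 = 7/4 → (0, -77/4)
  seg 4: right by d4 = 7/4 → (7/4, -77/4)
  seg 5: up by d3 = 13 → (7/4, -25/4)

d5 = 43/2
d6 = 35/4
d7 = 40
d8 = 43/4
d9 = 56
d10 = 77/6
d11 = 8
endpoint = (7/4, -25/4)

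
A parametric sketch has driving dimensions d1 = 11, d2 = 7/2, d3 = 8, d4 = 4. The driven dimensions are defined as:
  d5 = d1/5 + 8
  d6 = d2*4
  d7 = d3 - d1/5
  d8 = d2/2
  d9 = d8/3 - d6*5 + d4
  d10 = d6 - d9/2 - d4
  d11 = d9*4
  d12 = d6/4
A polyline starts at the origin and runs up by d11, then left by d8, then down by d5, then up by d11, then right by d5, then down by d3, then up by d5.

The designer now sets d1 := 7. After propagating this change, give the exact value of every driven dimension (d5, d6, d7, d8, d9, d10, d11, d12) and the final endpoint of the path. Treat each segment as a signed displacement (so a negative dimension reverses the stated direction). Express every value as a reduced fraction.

Apply edit: d1 := 7
  d5 = d1/5 + 8 = 47/5
  d6 = d2*4 = 14
  d7 = d3 - d1/5 = 33/5
  d8 = d2/2 = 7/4
  d9 = d8/3 - d6*5 + d4 = -785/12
  d10 = d6 - d9/2 - d4 = 1025/24
  d11 = d9*4 = -785/3
  d12 = d6/4 = 7/2
Walk from origin (0, 0):
  seg 1: up by d11 = -785/3 → (0, -785/3)
  seg 2: left by d8 = 7/4 → (-7/4, -785/3)
  seg 3: down by d5 = 47/5 → (-7/4, -4066/15)
  seg 4: up by d11 = -785/3 → (-7/4, -7991/15)
  seg 5: right by d5 = 47/5 → (153/20, -7991/15)
  seg 6: down by d3 = 8 → (153/20, -8111/15)
  seg 7: up by d5 = 47/5 → (153/20, -1594/3)

d5 = 47/5
d6 = 14
d7 = 33/5
d8 = 7/4
d9 = -785/12
d10 = 1025/24
d11 = -785/3
d12 = 7/2
endpoint = (153/20, -1594/3)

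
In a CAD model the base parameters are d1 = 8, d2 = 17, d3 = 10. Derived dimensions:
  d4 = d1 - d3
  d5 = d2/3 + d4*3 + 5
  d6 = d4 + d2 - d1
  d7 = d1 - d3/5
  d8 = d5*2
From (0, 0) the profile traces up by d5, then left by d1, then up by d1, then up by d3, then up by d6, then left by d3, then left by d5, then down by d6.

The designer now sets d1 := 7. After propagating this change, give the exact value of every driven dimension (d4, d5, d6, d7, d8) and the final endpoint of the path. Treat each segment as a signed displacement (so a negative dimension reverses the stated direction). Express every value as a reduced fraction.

Apply edit: d1 := 7
  d4 = d1 - d3 = -3
  d5 = d2/3 + d4*3 + 5 = 5/3
  d6 = d4 + d2 - d1 = 7
  d7 = d1 - d3/5 = 5
  d8 = d5*2 = 10/3
Walk from origin (0, 0):
  seg 1: up by d5 = 5/3 → (0, 5/3)
  seg 2: left by d1 = 7 → (-7, 5/3)
  seg 3: up by d1 = 7 → (-7, 26/3)
  seg 4: up by d3 = 10 → (-7, 56/3)
  seg 5: up by d6 = 7 → (-7, 77/3)
  seg 6: left by d3 = 10 → (-17, 77/3)
  seg 7: left by d5 = 5/3 → (-56/3, 77/3)
  seg 8: down by d6 = 7 → (-56/3, 56/3)

d4 = -3
d5 = 5/3
d6 = 7
d7 = 5
d8 = 10/3
endpoint = (-56/3, 56/3)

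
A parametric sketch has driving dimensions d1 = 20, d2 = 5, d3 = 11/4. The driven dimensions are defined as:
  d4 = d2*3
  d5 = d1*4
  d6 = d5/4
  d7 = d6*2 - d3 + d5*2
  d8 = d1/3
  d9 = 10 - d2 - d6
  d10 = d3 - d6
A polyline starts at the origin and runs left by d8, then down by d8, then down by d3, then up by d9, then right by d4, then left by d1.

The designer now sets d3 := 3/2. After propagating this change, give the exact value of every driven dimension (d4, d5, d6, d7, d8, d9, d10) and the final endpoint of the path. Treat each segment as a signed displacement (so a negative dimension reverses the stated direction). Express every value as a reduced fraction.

d4 = 15
d5 = 80
d6 = 20
d7 = 397/2
d8 = 20/3
d9 = -15
d10 = -37/2
endpoint = (-35/3, -139/6)

Apply edit: d3 := 3/2
  d4 = d2*3 = 15
  d5 = d1*4 = 80
  d6 = d5/4 = 20
  d7 = d6*2 - d3 + d5*2 = 397/2
  d8 = d1/3 = 20/3
  d9 = 10 - d2 - d6 = -15
  d10 = d3 - d6 = -37/2
Walk from origin (0, 0):
  seg 1: left by d8 = 20/3 → (-20/3, 0)
  seg 2: down by d8 = 20/3 → (-20/3, -20/3)
  seg 3: down by d3 = 3/2 → (-20/3, -49/6)
  seg 4: up by d9 = -15 → (-20/3, -139/6)
  seg 5: right by d4 = 15 → (25/3, -139/6)
  seg 6: left by d1 = 20 → (-35/3, -139/6)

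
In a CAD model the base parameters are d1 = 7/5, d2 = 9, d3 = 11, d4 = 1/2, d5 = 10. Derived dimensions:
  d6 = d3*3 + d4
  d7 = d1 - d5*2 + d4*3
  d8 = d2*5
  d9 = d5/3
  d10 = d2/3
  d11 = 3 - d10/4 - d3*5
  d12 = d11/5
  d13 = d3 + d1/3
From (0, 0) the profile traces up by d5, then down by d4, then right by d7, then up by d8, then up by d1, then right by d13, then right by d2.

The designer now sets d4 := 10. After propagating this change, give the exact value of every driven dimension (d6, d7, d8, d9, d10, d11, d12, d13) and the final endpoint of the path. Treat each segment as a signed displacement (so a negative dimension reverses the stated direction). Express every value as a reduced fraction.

d6 = 43
d7 = 57/5
d8 = 45
d9 = 10/3
d10 = 3
d11 = -211/4
d12 = -211/20
d13 = 172/15
endpoint = (478/15, 232/5)

Apply edit: d4 := 10
  d6 = d3*3 + d4 = 43
  d7 = d1 - d5*2 + d4*3 = 57/5
  d8 = d2*5 = 45
  d9 = d5/3 = 10/3
  d10 = d2/3 = 3
  d11 = 3 - d10/4 - d3*5 = -211/4
  d12 = d11/5 = -211/20
  d13 = d3 + d1/3 = 172/15
Walk from origin (0, 0):
  seg 1: up by d5 = 10 → (0, 10)
  seg 2: down by d4 = 10 → (0, 0)
  seg 3: right by d7 = 57/5 → (57/5, 0)
  seg 4: up by d8 = 45 → (57/5, 45)
  seg 5: up by d1 = 7/5 → (57/5, 232/5)
  seg 6: right by d13 = 172/15 → (343/15, 232/5)
  seg 7: right by d2 = 9 → (478/15, 232/5)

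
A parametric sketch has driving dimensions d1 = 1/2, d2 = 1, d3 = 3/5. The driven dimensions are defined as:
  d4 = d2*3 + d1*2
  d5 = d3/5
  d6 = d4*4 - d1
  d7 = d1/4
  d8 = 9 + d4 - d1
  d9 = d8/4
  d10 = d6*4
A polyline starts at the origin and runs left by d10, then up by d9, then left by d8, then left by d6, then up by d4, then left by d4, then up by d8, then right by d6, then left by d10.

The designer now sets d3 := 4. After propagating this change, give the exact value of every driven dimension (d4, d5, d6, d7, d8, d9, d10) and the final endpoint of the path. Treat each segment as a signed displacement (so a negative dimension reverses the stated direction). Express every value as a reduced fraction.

Apply edit: d3 := 4
  d4 = d2*3 + d1*2 = 4
  d5 = d3/5 = 4/5
  d6 = d4*4 - d1 = 31/2
  d7 = d1/4 = 1/8
  d8 = 9 + d4 - d1 = 25/2
  d9 = d8/4 = 25/8
  d10 = d6*4 = 62
Walk from origin (0, 0):
  seg 1: left by d10 = 62 → (-62, 0)
  seg 2: up by d9 = 25/8 → (-62, 25/8)
  seg 3: left by d8 = 25/2 → (-149/2, 25/8)
  seg 4: left by d6 = 31/2 → (-90, 25/8)
  seg 5: up by d4 = 4 → (-90, 57/8)
  seg 6: left by d4 = 4 → (-94, 57/8)
  seg 7: up by d8 = 25/2 → (-94, 157/8)
  seg 8: right by d6 = 31/2 → (-157/2, 157/8)
  seg 9: left by d10 = 62 → (-281/2, 157/8)

d4 = 4
d5 = 4/5
d6 = 31/2
d7 = 1/8
d8 = 25/2
d9 = 25/8
d10 = 62
endpoint = (-281/2, 157/8)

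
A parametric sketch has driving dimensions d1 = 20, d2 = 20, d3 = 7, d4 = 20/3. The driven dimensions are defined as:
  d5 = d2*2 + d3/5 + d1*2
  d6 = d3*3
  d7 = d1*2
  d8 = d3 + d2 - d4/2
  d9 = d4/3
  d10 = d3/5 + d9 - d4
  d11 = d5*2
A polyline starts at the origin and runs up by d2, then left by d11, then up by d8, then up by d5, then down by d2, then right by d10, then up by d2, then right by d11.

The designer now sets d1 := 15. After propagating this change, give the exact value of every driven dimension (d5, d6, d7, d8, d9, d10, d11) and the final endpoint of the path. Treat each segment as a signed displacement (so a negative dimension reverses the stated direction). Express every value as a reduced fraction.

d5 = 357/5
d6 = 21
d7 = 30
d8 = 71/3
d9 = 20/9
d10 = -137/45
d11 = 714/5
endpoint = (-137/45, 1726/15)

Apply edit: d1 := 15
  d5 = d2*2 + d3/5 + d1*2 = 357/5
  d6 = d3*3 = 21
  d7 = d1*2 = 30
  d8 = d3 + d2 - d4/2 = 71/3
  d9 = d4/3 = 20/9
  d10 = d3/5 + d9 - d4 = -137/45
  d11 = d5*2 = 714/5
Walk from origin (0, 0):
  seg 1: up by d2 = 20 → (0, 20)
  seg 2: left by d11 = 714/5 → (-714/5, 20)
  seg 3: up by d8 = 71/3 → (-714/5, 131/3)
  seg 4: up by d5 = 357/5 → (-714/5, 1726/15)
  seg 5: down by d2 = 20 → (-714/5, 1426/15)
  seg 6: right by d10 = -137/45 → (-6563/45, 1426/15)
  seg 7: up by d2 = 20 → (-6563/45, 1726/15)
  seg 8: right by d11 = 714/5 → (-137/45, 1726/15)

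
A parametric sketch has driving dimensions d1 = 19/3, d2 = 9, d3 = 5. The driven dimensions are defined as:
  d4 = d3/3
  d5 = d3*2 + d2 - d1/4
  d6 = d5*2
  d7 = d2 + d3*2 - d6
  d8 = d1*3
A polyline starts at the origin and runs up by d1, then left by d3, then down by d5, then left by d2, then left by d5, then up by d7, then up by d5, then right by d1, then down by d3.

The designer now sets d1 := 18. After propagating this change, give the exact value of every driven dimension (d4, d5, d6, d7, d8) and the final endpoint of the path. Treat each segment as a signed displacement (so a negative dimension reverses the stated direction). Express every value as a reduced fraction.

d4 = 5/3
d5 = 29/2
d6 = 29
d7 = -10
d8 = 54
endpoint = (-21/2, 3)

Apply edit: d1 := 18
  d4 = d3/3 = 5/3
  d5 = d3*2 + d2 - d1/4 = 29/2
  d6 = d5*2 = 29
  d7 = d2 + d3*2 - d6 = -10
  d8 = d1*3 = 54
Walk from origin (0, 0):
  seg 1: up by d1 = 18 → (0, 18)
  seg 2: left by d3 = 5 → (-5, 18)
  seg 3: down by d5 = 29/2 → (-5, 7/2)
  seg 4: left by d2 = 9 → (-14, 7/2)
  seg 5: left by d5 = 29/2 → (-57/2, 7/2)
  seg 6: up by d7 = -10 → (-57/2, -13/2)
  seg 7: up by d5 = 29/2 → (-57/2, 8)
  seg 8: right by d1 = 18 → (-21/2, 8)
  seg 9: down by d3 = 5 → (-21/2, 3)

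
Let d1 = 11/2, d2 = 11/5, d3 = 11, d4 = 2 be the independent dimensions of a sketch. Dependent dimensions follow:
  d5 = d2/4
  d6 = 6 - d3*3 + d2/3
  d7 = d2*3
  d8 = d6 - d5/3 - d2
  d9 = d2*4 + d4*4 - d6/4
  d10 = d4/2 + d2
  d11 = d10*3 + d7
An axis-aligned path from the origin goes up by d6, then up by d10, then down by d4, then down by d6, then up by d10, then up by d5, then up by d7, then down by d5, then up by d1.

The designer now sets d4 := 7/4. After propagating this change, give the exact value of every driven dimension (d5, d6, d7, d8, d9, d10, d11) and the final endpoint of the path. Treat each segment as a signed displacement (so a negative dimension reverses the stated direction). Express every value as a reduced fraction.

Apply edit: d4 := 7/4
  d5 = d2/4 = 11/20
  d6 = 6 - d3*3 + d2/3 = -394/15
  d7 = d2*3 = 33/5
  d8 = d6 - d5/3 - d2 = -573/20
  d9 = d2*4 + d4*4 - d6/4 = 671/30
  d10 = d4/2 + d2 = 123/40
  d11 = d10*3 + d7 = 633/40
Walk from origin (0, 0):
  seg 1: up by d6 = -394/15 → (0, -394/15)
  seg 2: up by d10 = 123/40 → (0, -2783/120)
  seg 3: down by d4 = 7/4 → (0, -2993/120)
  seg 4: down by d6 = -394/15 → (0, 53/40)
  seg 5: up by d10 = 123/40 → (0, 22/5)
  seg 6: up by d5 = 11/20 → (0, 99/20)
  seg 7: up by d7 = 33/5 → (0, 231/20)
  seg 8: down by d5 = 11/20 → (0, 11)
  seg 9: up by d1 = 11/2 → (0, 33/2)

d5 = 11/20
d6 = -394/15
d7 = 33/5
d8 = -573/20
d9 = 671/30
d10 = 123/40
d11 = 633/40
endpoint = (0, 33/2)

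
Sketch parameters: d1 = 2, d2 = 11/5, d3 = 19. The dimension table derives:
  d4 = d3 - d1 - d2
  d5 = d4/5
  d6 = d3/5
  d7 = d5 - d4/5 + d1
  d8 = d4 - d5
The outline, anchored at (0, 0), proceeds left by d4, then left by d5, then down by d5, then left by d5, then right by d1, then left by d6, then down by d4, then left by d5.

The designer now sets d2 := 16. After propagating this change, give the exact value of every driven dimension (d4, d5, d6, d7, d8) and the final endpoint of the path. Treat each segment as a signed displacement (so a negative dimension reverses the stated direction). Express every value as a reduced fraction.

Apply edit: d2 := 16
  d4 = d3 - d1 - d2 = 1
  d5 = d4/5 = 1/5
  d6 = d3/5 = 19/5
  d7 = d5 - d4/5 + d1 = 2
  d8 = d4 - d5 = 4/5
Walk from origin (0, 0):
  seg 1: left by d4 = 1 → (-1, 0)
  seg 2: left by d5 = 1/5 → (-6/5, 0)
  seg 3: down by d5 = 1/5 → (-6/5, -1/5)
  seg 4: left by d5 = 1/5 → (-7/5, -1/5)
  seg 5: right by d1 = 2 → (3/5, -1/5)
  seg 6: left by d6 = 19/5 → (-16/5, -1/5)
  seg 7: down by d4 = 1 → (-16/5, -6/5)
  seg 8: left by d5 = 1/5 → (-17/5, -6/5)

d4 = 1
d5 = 1/5
d6 = 19/5
d7 = 2
d8 = 4/5
endpoint = (-17/5, -6/5)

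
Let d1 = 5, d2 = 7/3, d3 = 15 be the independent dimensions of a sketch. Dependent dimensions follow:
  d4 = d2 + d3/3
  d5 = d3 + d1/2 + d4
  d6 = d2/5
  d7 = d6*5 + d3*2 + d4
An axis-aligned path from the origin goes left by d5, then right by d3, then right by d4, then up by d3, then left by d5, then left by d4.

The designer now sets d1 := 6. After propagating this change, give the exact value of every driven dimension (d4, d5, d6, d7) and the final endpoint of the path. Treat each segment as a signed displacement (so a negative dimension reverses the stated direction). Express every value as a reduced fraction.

Apply edit: d1 := 6
  d4 = d2 + d3/3 = 22/3
  d5 = d3 + d1/2 + d4 = 76/3
  d6 = d2/5 = 7/15
  d7 = d6*5 + d3*2 + d4 = 119/3
Walk from origin (0, 0):
  seg 1: left by d5 = 76/3 → (-76/3, 0)
  seg 2: right by d3 = 15 → (-31/3, 0)
  seg 3: right by d4 = 22/3 → (-3, 0)
  seg 4: up by d3 = 15 → (-3, 15)
  seg 5: left by d5 = 76/3 → (-85/3, 15)
  seg 6: left by d4 = 22/3 → (-107/3, 15)

d4 = 22/3
d5 = 76/3
d6 = 7/15
d7 = 119/3
endpoint = (-107/3, 15)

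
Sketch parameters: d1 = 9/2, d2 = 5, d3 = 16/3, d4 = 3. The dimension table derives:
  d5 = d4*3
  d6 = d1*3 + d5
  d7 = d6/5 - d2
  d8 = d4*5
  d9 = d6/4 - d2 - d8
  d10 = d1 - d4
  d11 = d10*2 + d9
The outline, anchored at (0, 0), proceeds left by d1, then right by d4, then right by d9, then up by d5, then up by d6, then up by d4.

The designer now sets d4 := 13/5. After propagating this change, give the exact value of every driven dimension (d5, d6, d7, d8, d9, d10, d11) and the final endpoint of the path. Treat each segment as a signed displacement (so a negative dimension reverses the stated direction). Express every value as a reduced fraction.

d5 = 39/5
d6 = 213/10
d7 = -37/50
d8 = 13
d9 = -507/40
d10 = 19/10
d11 = -71/8
endpoint = (-583/40, 317/10)

Apply edit: d4 := 13/5
  d5 = d4*3 = 39/5
  d6 = d1*3 + d5 = 213/10
  d7 = d6/5 - d2 = -37/50
  d8 = d4*5 = 13
  d9 = d6/4 - d2 - d8 = -507/40
  d10 = d1 - d4 = 19/10
  d11 = d10*2 + d9 = -71/8
Walk from origin (0, 0):
  seg 1: left by d1 = 9/2 → (-9/2, 0)
  seg 2: right by d4 = 13/5 → (-19/10, 0)
  seg 3: right by d9 = -507/40 → (-583/40, 0)
  seg 4: up by d5 = 39/5 → (-583/40, 39/5)
  seg 5: up by d6 = 213/10 → (-583/40, 291/10)
  seg 6: up by d4 = 13/5 → (-583/40, 317/10)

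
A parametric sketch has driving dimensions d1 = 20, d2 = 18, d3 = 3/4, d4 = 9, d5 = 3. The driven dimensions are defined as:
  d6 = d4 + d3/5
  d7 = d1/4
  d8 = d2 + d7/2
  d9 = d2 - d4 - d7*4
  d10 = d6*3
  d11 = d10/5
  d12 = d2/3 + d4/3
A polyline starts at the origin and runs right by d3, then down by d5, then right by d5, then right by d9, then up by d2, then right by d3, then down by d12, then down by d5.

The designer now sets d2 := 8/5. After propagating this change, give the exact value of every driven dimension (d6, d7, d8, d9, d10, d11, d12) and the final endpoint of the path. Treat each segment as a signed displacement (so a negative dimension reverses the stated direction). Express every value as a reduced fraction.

Apply edit: d2 := 8/5
  d6 = d4 + d3/5 = 183/20
  d7 = d1/4 = 5
  d8 = d2 + d7/2 = 41/10
  d9 = d2 - d4 - d7*4 = -137/5
  d10 = d6*3 = 549/20
  d11 = d10/5 = 549/100
  d12 = d2/3 + d4/3 = 53/15
Walk from origin (0, 0):
  seg 1: right by d3 = 3/4 → (3/4, 0)
  seg 2: down by d5 = 3 → (3/4, -3)
  seg 3: right by d5 = 3 → (15/4, -3)
  seg 4: right by d9 = -137/5 → (-473/20, -3)
  seg 5: up by d2 = 8/5 → (-473/20, -7/5)
  seg 6: right by d3 = 3/4 → (-229/10, -7/5)
  seg 7: down by d12 = 53/15 → (-229/10, -74/15)
  seg 8: down by d5 = 3 → (-229/10, -119/15)

d6 = 183/20
d7 = 5
d8 = 41/10
d9 = -137/5
d10 = 549/20
d11 = 549/100
d12 = 53/15
endpoint = (-229/10, -119/15)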